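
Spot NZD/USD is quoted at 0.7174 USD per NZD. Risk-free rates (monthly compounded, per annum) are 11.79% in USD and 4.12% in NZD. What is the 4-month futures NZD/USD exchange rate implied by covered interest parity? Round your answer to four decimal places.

0.7359

By covered interest parity, F = S · (1+r_USD/12)^(12T) / (1+r_NZD/12)^(12T)
= 0.7174 × 1.039883 / 1.013804 = 0.7174 × 1.025724
F = 0.7359 USD per NZD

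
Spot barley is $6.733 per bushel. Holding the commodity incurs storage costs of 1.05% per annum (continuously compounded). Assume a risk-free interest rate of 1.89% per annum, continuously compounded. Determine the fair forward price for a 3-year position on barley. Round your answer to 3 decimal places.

$7.354 per bushel

Net carry = r + u − y = 0.0189 + 0.0105 − 0.0000 = 0.0294
F = S·e^((r+u−y)T) = 6.733 · e^(0.0294 × 3) = 6.733 · e^0.088200
= 6.733 × 1.092207 = $7.354 per bushel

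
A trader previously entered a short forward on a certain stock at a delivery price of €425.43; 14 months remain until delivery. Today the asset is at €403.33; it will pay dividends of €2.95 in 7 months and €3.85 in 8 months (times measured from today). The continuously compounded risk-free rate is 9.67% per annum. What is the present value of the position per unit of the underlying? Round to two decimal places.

PV(remaining dividends) I = 2.95·e^(−0.0967·7/12) + 3.85·e^(−0.0967·8/12) = 6.3978
Current forward F = (S − I)·e^(rT) = (403.33 − 6.3978)·e^(0.0967·14/12) = 396.9322 × 1.119427 = 444.3366
Value (long) = (F − K)·e^(−rT) = (444.3366 − 425.43) × 0.893314 = 16.8895
Short position value = −(long value) = -€16.89

-€16.89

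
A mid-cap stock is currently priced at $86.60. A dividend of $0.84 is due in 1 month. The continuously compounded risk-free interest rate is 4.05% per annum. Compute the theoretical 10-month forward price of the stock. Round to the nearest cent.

PV(dividends) I = 0.84·e^(−0.0405·1/12)
I = 0.8372
F = (S − I)·e^(rT) = (86.60 − 0.8372) · e^(0.0405·10/12)
= 85.7628 · e^0.033750 = 85.7628 × 1.034326 = $88.71

$88.71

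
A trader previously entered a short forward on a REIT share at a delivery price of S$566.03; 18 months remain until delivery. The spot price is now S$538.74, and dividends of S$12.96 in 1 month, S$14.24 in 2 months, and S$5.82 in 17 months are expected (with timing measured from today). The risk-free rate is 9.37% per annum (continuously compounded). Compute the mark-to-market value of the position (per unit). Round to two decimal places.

PV(remaining dividends) I = 12.96·e^(−0.0937·1/12) + 14.24·e^(−0.0937·2/12) + 5.82·e^(−0.0937·17/12) = 31.9751
Current forward F = (S − I)·e^(rT) = (538.74 − 31.9751)·e^(0.0937·18/12) = 506.7649 × 1.150907 = 583.2393
Value (long) = (F − K)·e^(−rT) = (583.2393 − 566.03) × 0.868880 = 14.9528
Short position value = −(long value) = -S$14.95

-S$14.95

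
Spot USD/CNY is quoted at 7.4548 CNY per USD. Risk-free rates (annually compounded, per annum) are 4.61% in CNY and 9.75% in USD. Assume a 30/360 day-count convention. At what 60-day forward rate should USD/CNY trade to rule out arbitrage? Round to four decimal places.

7.3954

By covered interest parity, F = S · (1+r_CNY)^T / (1+r_USD)^T
= 7.4548 × 1.007540 / 1.015627 = 7.4548 × 0.992037
F = 7.3954 CNY per USD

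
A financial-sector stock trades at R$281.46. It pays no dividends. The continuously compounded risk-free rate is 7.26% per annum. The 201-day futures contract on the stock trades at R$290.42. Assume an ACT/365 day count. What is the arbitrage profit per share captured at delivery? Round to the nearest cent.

Fair futures: F* = S·e^(carry·T), with carry = r = 0.0726
F* = 281.46 · e^(0.0726 × 201/365) = 281.46 · e^0.039980 = 281.46 × 1.040790 = R$292.9408
Market R$290.42 < fair R$292.9408: forward underpriced → reverse cash-and-carry (short spot, go long the forward).
At maturity, profit = |F_mkt − F*| = |290.42 − 292.9408| = R$2.52 per share

R$2.52 per share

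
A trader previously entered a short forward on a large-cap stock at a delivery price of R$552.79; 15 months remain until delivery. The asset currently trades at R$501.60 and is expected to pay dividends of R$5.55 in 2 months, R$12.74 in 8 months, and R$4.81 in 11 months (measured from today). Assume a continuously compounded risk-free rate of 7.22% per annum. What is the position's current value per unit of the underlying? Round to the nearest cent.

R$25.61

PV(remaining dividends) I = 5.55·e^(−0.0722·2/12) + 12.74·e^(−0.0722·8/12) + 4.81·e^(−0.0722·11/12) = 22.1269
Current forward F = (S − I)·e^(rT) = (501.60 − 22.1269)·e^(0.0722·15/12) = 479.4731 × 1.094448 = 524.7584
Value (long) = (F − K)·e^(−rT) = (524.7584 − 552.79) × 0.913703 = -25.6126
Short position value = −(long value) = R$25.61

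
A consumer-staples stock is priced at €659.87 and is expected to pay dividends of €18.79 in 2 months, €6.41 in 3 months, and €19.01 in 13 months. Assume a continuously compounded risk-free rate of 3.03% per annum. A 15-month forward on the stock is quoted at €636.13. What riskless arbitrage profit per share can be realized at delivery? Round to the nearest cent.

€4.08 per share

PV(dividends) I = 18.79·e^(−0.0303·2/12) + 6.41·e^(−0.0303·3/12) + 19.01·e^(−0.0303·13/12) = 43.4531
Fair forward F* = (S − I)·e^(rT) = (659.87 − 43.4531)·e^0.037875 = 616.4169 × 1.038601 = 640.2112
Market €636.13 < fair 640.2112: forward underpriced → reverse cash-and-carry (short the stock, invest proceeds at r, pay the dividends, go long the forward).
Profit at T = |F_mkt − F*| = |636.13 − 640.2112| = €4.08 per share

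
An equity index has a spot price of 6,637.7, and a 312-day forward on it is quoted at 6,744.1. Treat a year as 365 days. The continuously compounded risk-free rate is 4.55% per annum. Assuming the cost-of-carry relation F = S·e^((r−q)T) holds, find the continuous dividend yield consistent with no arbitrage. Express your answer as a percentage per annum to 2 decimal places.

From F = S·e^((r−q)T): (r − q) = ln(F/S)/T
ln(6744.1/6637.7) = ln(1.016030) = 0.015903
(r − q) = 0.015903 / (312/365) = 0.018604
q = r − ln(F/S)/T = 0.0455 − 0.018604 = 0.026896
q = 2.69%

2.69%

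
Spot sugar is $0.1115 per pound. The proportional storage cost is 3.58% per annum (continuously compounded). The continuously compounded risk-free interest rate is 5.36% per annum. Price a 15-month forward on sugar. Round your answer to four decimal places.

Net carry = r + u − y = 0.0536 + 0.0358 − 0.0000 = 0.0894
F = S·e^((r+u−y)T) = 0.1115 · e^(0.0894 × 15/12) = 0.1115 · e^0.111750
= 0.1115 × 1.118233 = $0.1247 per pound

$0.1247 per pound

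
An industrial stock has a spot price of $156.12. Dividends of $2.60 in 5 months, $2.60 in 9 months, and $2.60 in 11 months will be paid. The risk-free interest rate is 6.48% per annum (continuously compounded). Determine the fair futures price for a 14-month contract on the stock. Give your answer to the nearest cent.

PV(dividends) I = 2.60·e^(−0.0648·5/12) + 2.60·e^(−0.0648·9/12) + 2.60·e^(−0.0648·11/12)
I = 2.5307 + 2.4767 + 2.4501 = 7.4575
F = (S − I)·e^(rT) = (156.12 − 7.4575) · e^(0.0648·14/12)
= 148.6625 · e^0.075600 = 148.6625 × 1.078531 = $160.34

$160.34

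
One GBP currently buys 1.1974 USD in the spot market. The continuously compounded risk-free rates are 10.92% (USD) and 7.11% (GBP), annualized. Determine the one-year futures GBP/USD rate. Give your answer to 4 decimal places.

F = S·e^((r_USD − r_GBP)T) = 1.1974 · e^((0.1092 − 0.0711) × 12/12)
= 1.1974 · e^0.038100 = 1.1974 × 1.038835
F = 1.2439 USD per GBP

1.2439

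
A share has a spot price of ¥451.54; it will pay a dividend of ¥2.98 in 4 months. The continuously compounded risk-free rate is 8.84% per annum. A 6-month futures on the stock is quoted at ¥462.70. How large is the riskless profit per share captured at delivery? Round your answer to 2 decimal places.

PV(dividends) I = 2.98·e^(−0.0884·4/12) = 2.8935
Fair futures F* = (S − I)·e^(rT) = (451.54 − 2.8935)·e^0.044200 = 448.6465 × 1.045191 = 468.9213
Market ¥462.70 < fair 468.9213: forward underpriced → reverse cash-and-carry (short the stock, invest proceeds at r, pay the dividends, go long the forward).
Profit at T = |F_mkt − F*| = |462.70 − 468.9213| = ¥6.22 per share

¥6.22 per share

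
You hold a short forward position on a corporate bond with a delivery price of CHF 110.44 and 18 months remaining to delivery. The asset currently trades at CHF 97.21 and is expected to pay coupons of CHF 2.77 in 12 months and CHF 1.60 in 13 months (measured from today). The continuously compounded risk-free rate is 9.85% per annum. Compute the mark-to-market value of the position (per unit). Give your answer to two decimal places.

CHF 2.01

PV(remaining coupons) I = 2.77·e^(−0.0985·12/12) + 1.60·e^(−0.0985·13/12) = 3.9482
Current forward F = (S − I)·e^(rT) = (97.21 − 3.9482)·e^(0.0985·18/12) = 93.2618 × 1.159223 = 108.1112
Value (long) = (F − K)·e^(−rT) = (108.1112 − 110.44) × 0.862647 = -2.0089
Short position value = −(long value) = CHF 2.01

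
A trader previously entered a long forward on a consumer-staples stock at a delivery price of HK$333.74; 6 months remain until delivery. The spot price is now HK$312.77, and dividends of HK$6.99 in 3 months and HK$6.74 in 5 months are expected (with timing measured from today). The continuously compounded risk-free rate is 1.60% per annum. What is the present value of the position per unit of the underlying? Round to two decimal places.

PV(remaining dividends) I = 6.99·e^(−0.0160·3/12) + 6.74·e^(−0.0160·5/12) = 13.6573
Current forward F = (S − I)·e^(rT) = (312.77 − 13.6573)·e^(0.0160·6/12) = 299.1127 × 1.008032 = 301.5152
Value (long) = (F − K)·e^(−rT) = (301.5152 − 333.74) × 0.992032 = -31.9680
Value = -HK$31.97

-HK$31.97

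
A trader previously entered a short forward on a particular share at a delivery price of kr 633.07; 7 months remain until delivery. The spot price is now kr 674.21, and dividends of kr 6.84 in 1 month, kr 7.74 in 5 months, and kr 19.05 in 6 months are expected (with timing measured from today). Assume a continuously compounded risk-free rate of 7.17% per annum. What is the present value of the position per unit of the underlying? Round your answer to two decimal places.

-kr 34.38

PV(remaining dividends) I = 6.84·e^(−0.0717·1/12) + 7.74·e^(−0.0717·5/12) + 19.05·e^(−0.0717·6/12) = 32.6906
Current forward F = (S − I)·e^(rT) = (674.21 − 32.6906)·e^(0.0717·7/12) = 641.5194 × 1.042712 = 668.9200
Value (long) = (F − K)·e^(−rT) = (668.9200 − 633.07) × 0.959038 = 34.3815
Short position value = −(long value) = -kr 34.38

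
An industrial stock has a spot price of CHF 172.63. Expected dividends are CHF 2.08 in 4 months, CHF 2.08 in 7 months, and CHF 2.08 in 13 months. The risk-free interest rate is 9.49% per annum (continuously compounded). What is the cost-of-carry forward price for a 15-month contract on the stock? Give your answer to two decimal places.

PV(dividends) I = 2.08·e^(−0.0949·4/12) + 2.08·e^(−0.0949·7/12) + 2.08·e^(−0.0949·13/12)
I = 2.0152 + 1.9680 + 1.8768 = 5.8600
F = (S − I)·e^(rT) = (172.63 − 5.8600) · e^(0.0949·15/12)
= 166.7700 · e^0.118625 = 166.7700 × 1.125948 = CHF 187.77

CHF 187.77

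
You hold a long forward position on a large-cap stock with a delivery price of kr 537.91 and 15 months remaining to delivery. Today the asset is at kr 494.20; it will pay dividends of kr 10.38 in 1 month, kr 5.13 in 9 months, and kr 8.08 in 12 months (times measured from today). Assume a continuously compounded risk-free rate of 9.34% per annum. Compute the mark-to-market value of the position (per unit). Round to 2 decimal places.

-kr 6.88

PV(remaining dividends) I = 10.38·e^(−0.0934·1/12) + 5.13·e^(−0.0934·9/12) + 8.08·e^(−0.0934·12/12) = 22.4420
Current forward F = (S − I)·e^(rT) = (494.20 − 22.4420)·e^(0.0934·15/12) = 471.7580 × 1.123838 = 530.1796
Value (long) = (F − K)·e^(−rT) = (530.1796 − 537.91) × 0.889808 = -6.8786
Value = -kr 6.88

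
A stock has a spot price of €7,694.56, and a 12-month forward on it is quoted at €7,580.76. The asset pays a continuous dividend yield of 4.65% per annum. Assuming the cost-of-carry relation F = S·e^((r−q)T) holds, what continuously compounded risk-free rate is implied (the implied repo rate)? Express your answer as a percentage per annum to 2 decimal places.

From F = S·e^((r−q)T): (r − q) = ln(F/S)/T
ln(7580.76/7694.56) = ln(0.985210) = -0.014900
(r − q) = -0.014900 / (12/12) = -0.014900
r = ln(F/S)/T + q = -0.014900 + 0.0465 = 0.031600
r = 3.16%

3.16%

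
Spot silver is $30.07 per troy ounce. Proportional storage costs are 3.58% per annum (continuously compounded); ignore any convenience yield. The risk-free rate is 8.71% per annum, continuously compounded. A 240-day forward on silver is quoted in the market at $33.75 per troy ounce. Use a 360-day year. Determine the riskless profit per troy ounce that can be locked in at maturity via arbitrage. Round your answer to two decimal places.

$1.11 per troy ounce

Fair forward: F* = S·e^(carry·T), with carry = (r + u) = 0.0871 + 0.0358 = 0.1229
F* = 30.07 · e^(0.1229 × 240/360) = 30.07 · e^0.081933 = 30.07 × 1.085383 = $32.6375
Market $33.75 > fair $32.6375: forward overpriced → cash-and-carry (buy spot, short the forward).
At maturity, profit = |F_mkt − F*| = |33.75 − 32.6375| = $1.11 per troy ounce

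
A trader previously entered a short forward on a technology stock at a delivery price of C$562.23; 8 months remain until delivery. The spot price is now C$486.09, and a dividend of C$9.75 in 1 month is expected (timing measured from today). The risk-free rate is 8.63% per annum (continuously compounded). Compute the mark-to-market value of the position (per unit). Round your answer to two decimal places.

PV(remaining dividends) I = 9.75·e^(−0.0863·1/12) = 9.6801
Current forward F = (S − I)·e^(rT) = (486.09 − 9.6801)·e^(0.0863·8/12) = 476.4099 × 1.059221 = 504.6234
Value (long) = (F − K)·e^(−rT) = (504.6234 − 562.23) × 0.944090 = -54.3858
Short position value = −(long value) = C$54.39

C$54.39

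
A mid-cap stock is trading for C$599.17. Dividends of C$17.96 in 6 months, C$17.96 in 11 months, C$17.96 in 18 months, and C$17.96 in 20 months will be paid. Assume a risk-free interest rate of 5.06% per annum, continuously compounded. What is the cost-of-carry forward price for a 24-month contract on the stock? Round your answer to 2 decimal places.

C$587.95

PV(dividends) I = 17.96·e^(−0.0506·6/12) + 17.96·e^(−0.0506·11/12) + 17.96·e^(−0.0506·18/12) + 17.96·e^(−0.0506·20/12)
I = 17.5113 + 17.1460 + 16.6473 + 16.5075 = 67.8121
F = (S − I)·e^(rT) = (599.17 − 67.8121) · e^(0.0506·24/12)
= 531.3579 · e^0.101200 = 531.3579 × 1.106498 = C$587.95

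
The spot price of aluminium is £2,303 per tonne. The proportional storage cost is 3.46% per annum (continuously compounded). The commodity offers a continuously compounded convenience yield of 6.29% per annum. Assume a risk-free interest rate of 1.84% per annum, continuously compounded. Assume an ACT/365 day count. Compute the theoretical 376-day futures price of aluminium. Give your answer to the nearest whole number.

£2,280 per tonne

Net carry = r + u − y = 0.0184 + 0.0346 − 0.0629 = -0.0099
F = S·e^((r+u−y)T) = 2303 · e^(-0.0099 × 376/365) = 2303 · e^-0.010198
= 2303 × 0.989854 = £2,280 per tonne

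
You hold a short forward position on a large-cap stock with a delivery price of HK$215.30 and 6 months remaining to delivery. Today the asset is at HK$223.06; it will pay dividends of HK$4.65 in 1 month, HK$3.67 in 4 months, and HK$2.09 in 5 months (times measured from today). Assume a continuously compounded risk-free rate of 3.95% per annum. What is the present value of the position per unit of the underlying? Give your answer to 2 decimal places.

PV(remaining dividends) I = 4.65·e^(−0.0395·1/12) + 3.67·e^(−0.0395·4/12) + 2.09·e^(−0.0395·5/12) = 10.3126
Current forward F = (S − I)·e^(rT) = (223.06 − 10.3126)·e^(0.0395·6/12) = 212.7474 × 1.019946 = 216.9909
Value (long) = (F − K)·e^(−rT) = (216.9909 − 215.30) × 0.980444 = 1.6578
Short position value = −(long value) = -HK$1.66

-HK$1.66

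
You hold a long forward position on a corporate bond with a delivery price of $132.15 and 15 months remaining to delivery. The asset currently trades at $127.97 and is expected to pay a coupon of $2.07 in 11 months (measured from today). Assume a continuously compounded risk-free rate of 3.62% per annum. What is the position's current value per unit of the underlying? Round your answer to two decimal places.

-$0.34

PV(remaining coupons) I = 2.07·e^(−0.0362·11/12) = 2.0024
Current forward F = (S − I)·e^(rT) = (127.97 − 2.0024)·e^(0.0362·15/12) = 125.9676 × 1.046289 = 131.7985
Value (long) = (F − K)·e^(−rT) = (131.7985 − 132.15) × 0.955759 = -0.3359
Value = -$0.34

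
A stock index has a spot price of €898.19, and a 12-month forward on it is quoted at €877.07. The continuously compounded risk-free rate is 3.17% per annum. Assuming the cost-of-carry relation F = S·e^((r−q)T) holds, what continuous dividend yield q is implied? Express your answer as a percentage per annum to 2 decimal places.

5.55%

From F = S·e^((r−q)T): (r − q) = ln(F/S)/T
ln(877.07/898.19) = ln(0.976486) = -0.023795
(r − q) = -0.023795 / (12/12) = -0.023795
q = r − ln(F/S)/T = 0.0317 + 0.023795 = 0.055495
q = 5.55%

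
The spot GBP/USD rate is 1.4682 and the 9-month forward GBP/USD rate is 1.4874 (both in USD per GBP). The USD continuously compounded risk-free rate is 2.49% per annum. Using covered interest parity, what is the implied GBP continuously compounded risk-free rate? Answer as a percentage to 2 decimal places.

F = S·e^((r_USD − r_GBP)T) ⇒ r_GBP = r_USD − ln(F/S)/T
ln(1.4874/1.4682) = 0.012992; /(9/12) = 0.017323
r_GBP = 0.0249 − 0.017323 = 0.007577
r_GBP = 0.76%

0.76%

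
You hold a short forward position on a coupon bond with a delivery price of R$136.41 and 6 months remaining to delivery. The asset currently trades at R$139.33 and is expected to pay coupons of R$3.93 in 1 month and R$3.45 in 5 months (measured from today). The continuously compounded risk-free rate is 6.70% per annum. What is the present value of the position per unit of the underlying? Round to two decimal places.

-R$0.15

PV(remaining coupons) I = 3.93·e^(−0.0670·1/12) + 3.45·e^(−0.0670·5/12) = 7.2631
Current forward F = (S − I)·e^(rT) = (139.33 − 7.2631)·e^(0.0670·6/12) = 132.0669 × 1.034067 = 136.5660
Value (long) = (F − K)·e^(−rT) = (136.5660 − 136.41) × 0.967055 = 0.1509
Short position value = −(long value) = -R$0.15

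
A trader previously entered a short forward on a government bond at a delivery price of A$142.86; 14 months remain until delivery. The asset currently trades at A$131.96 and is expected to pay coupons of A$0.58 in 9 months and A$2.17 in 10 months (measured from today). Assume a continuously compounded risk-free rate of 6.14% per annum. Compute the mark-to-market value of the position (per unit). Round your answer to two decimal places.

A$3.64

PV(remaining coupons) I = 0.58·e^(−0.0614·9/12) + 2.17·e^(−0.0614·10/12) = 2.6157
Current forward F = (S − I)·e^(rT) = (131.96 − 2.6157)·e^(0.0614·14/12) = 129.3443 × 1.074261 = 138.9495
Value (long) = (F − K)·e^(−rT) = (138.9495 − 142.86) × 0.930872 = -3.6402
Short position value = −(long value) = A$3.64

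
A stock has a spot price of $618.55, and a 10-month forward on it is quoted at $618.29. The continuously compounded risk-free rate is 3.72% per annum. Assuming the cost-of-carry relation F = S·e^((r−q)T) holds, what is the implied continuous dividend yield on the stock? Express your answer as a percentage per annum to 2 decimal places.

From F = S·e^((r−q)T): (r − q) = ln(F/S)/T
ln(618.29/618.55) = ln(0.999580) = -0.000420
(r − q) = -0.000420 / (10/12) = -0.000504
q = r − ln(F/S)/T = 0.0372 + 0.000504 = 0.037704
q = 3.77%

3.77%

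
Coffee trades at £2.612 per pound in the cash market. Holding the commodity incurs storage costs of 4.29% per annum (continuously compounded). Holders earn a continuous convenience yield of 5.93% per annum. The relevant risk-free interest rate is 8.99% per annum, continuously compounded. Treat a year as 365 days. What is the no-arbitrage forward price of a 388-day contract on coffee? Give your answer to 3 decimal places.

Net carry = r + u − y = 0.0899 + 0.0429 − 0.0593 = 0.0735
F = S·e^((r+u−y)T) = 2.612 · e^(0.0735 × 388/365) = 2.612 · e^0.078132
= 2.612 × 1.081265 = £2.824 per pound

£2.824 per pound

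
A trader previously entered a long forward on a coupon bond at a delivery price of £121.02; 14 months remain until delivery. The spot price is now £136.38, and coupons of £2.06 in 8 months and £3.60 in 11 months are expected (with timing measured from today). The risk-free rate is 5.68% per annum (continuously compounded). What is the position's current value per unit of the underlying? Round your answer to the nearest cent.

£17.72

PV(remaining coupons) I = 2.06·e^(−0.0568·8/12) + 3.60·e^(−0.0568·11/12) = 5.4008
Current forward F = (S − I)·e^(rT) = (136.38 − 5.4008)·e^(0.0568·14/12) = 130.9792 × 1.068512 = 139.9528
Value (long) = (F − K)·e^(−rT) = (139.9528 − 121.02) × 0.935881 = 17.7188
Value = £17.72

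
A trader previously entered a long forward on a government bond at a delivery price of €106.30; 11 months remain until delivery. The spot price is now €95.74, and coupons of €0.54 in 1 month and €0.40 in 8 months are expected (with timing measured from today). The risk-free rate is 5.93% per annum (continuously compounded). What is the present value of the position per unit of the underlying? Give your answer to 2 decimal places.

PV(remaining coupons) I = 0.54·e^(−0.0593·1/12) + 0.40·e^(−0.0593·8/12) = 0.9218
Current forward F = (S − I)·e^(rT) = (95.74 − 0.9218)·e^(0.0593·11/12) = 94.8182 × 1.055863 = 100.1150
Value (long) = (F − K)·e^(−rT) = (100.1150 − 106.30) × 0.947093 = -5.8578
Value = -€5.86

-€5.86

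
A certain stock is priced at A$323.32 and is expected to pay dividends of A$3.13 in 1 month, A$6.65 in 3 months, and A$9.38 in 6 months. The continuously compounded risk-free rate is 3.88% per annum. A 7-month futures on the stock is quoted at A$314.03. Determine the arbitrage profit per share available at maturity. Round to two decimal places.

A$2.65 per share

PV(dividends) I = 3.13·e^(−0.0388·1/12) + 6.65·e^(−0.0388·3/12) + 9.38·e^(−0.0388·6/12) = 18.9055
Fair futures F* = (S − I)·e^(rT) = (323.32 − 18.9055)·e^0.022633 = 304.4145 × 1.022891 = 311.3829
Market A$314.03 > fair 311.3829: forward overpriced → cash-and-carry (borrow at r, buy the stock and collect the dividends, short the forward).
Profit at T = |F_mkt − F*| = |314.03 − 311.3829| = A$2.65 per share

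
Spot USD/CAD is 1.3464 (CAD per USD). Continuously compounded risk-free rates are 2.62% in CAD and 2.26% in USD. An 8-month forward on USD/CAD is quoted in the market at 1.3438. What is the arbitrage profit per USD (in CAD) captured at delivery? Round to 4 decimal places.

0.0058 per USD (in CAD)

Fair forward: F* = S·e^(carry·T), with carry = (r_CAD − r_USD) = 0.0262 − 0.0226 = 0.0036
F* = 1.3464 · e^(0.0036 × 8/12) = 1.3464 · e^0.002400 = 1.3464 × 1.002403 = 1.3496
Market 1.3438 < fair 1.3496: forward underpriced → reverse cash-and-carry (short spot, go long the forward).
At maturity, profit = |F_mkt − F*| = |1.3438 − 1.3496| = 0.0058 per USD (in CAD)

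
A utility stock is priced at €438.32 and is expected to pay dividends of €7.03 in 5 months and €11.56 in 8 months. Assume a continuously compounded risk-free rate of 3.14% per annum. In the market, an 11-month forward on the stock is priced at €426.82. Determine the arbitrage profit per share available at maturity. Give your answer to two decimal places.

PV(dividends) I = 7.03·e^(−0.0314·5/12) + 11.56·e^(−0.0314·8/12) = 18.2591
Fair forward F* = (S − I)·e^(rT) = (438.32 − 18.2591)·e^0.028783 = 420.0609 × 1.029201 = 432.3271
Market €426.82 < fair 432.3271: forward underpriced → reverse cash-and-carry (short the stock, invest proceeds at r, pay the dividends, go long the forward).
Profit at T = |F_mkt − F*| = |426.82 − 432.3271| = €5.51 per share

€5.51 per share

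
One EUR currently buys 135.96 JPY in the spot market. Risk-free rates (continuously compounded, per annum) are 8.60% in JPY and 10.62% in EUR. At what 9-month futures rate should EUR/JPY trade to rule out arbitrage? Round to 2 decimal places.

F = S·e^((r_JPY − r_EUR)T) = 135.96 · e^((0.0860 − 0.1062) × 9/12)
= 135.96 · e^-0.015150 = 135.96 × 0.984964
F = 133.92 JPY per EUR

133.92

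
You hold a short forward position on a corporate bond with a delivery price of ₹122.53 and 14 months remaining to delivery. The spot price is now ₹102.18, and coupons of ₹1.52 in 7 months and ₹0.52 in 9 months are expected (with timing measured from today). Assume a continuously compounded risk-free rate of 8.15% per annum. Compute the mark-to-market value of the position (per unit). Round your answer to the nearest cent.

₹11.17

PV(remaining coupons) I = 1.52·e^(−0.0815·7/12) + 0.52·e^(−0.0815·9/12) = 1.9386
Current forward F = (S − I)·e^(rT) = (102.18 − 1.9386)·e^(0.0815·14/12) = 100.2414 × 1.099750 = 110.2405
Value (long) = (F − K)·e^(−rT) = (110.2405 − 122.53) × 0.909297 = -11.1748
Short position value = −(long value) = ₹11.17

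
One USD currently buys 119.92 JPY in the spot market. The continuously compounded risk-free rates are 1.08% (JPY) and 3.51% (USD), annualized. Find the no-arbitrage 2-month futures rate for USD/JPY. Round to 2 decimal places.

F = S·e^((r_JPY − r_USD)T) = 119.92 · e^((0.0108 − 0.0351) × 2/12)
= 119.92 · e^-0.004050 = 119.92 × 0.995958
F = 119.44 JPY per USD

119.44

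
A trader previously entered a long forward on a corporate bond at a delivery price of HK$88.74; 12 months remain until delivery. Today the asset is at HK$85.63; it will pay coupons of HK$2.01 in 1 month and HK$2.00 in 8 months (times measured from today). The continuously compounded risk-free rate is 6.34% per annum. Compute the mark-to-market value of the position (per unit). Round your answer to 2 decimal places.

-HK$1.58

PV(remaining coupons) I = 2.01·e^(−0.0634·1/12) + 2.00·e^(−0.0634·8/12) = 3.9166
Current forward F = (S − I)·e^(rT) = (85.63 − 3.9166)·e^(0.0634·12/12) = 81.7134 × 1.065453 = 87.0618
Value (long) = (F − K)·e^(−rT) = (87.0618 − 88.74) × 0.938568 = -1.5751
Value = -HK$1.58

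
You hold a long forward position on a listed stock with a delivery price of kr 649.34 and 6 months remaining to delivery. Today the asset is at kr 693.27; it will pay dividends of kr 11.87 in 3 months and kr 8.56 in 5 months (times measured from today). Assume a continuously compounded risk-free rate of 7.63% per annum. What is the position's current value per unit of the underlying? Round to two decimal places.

PV(remaining dividends) I = 11.87·e^(−0.0763·3/12) + 8.56·e^(−0.0763·5/12) = 19.9379
Current forward F = (S − I)·e^(rT) = (693.27 − 19.9379)·e^(0.0763·6/12) = 673.3321 × 1.038887 = 699.5160
Value (long) = (F − K)·e^(−rT) = (699.5160 − 649.34) × 0.962569 = 48.2979
Value = kr 48.30

kr 48.30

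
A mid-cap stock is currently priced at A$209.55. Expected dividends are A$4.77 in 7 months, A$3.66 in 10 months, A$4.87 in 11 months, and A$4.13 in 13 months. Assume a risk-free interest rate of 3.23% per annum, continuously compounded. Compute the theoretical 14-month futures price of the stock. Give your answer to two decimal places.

PV(dividends) I = 4.77·e^(−0.0323·7/12) + 3.66·e^(−0.0323·10/12) + 4.87·e^(−0.0323·11/12) + 4.13·e^(−0.0323·13/12)
I = 4.6810 + 3.5628 + 4.7279 + 3.9880 = 16.9597
F = (S − I)·e^(rT) = (209.55 − 16.9597) · e^(0.0323·14/12)
= 192.5903 · e^0.037683 = 192.5903 × 1.038402 = A$199.99

A$199.99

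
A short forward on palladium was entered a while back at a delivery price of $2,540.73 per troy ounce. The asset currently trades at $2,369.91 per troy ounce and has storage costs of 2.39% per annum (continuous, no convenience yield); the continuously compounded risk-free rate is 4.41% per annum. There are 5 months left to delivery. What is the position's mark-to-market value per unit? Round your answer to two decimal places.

$100.84 per troy ounce

Current fair forward for the remaining 5 months: F = S·e^((r + u)·T), (r + u) = 0.0441 + 0.0239 = 0.0680
F = 2369.91 · e^(0.0680 × 5/12) = 2369.91 × 1.02873854 = 2438.0178
Value of long forward = (F − K)·e^(−rT) = (2438.0178 − 2540.73) · e^(−0.0441·5/12)
= -102.7122 × 0.98179279 = -100.84
Short position value = −(long value) = $100.84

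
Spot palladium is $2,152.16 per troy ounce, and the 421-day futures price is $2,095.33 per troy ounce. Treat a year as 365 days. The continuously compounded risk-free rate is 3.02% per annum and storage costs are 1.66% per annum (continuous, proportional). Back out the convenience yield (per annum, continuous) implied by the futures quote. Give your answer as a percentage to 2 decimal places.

F = S·e^((r+u−y)T) ⇒ (r+u−y) = ln(F/S)/T
ln(2095.33/2152.16) = -0.026761; /T ⇒ -0.023201
y = r + u − ln(F/S)/T = 0.0302 + 0.0166 + 0.023201 = 0.070001
y = 7.00%

7.00%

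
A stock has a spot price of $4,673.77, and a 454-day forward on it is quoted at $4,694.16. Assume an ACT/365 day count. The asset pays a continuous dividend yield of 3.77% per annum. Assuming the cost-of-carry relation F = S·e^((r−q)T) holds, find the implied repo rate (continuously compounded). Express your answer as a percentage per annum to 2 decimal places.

From F = S·e^((r−q)T): (r − q) = ln(F/S)/T
ln(4694.16/4673.77) = ln(1.004363) = 0.004354
(r − q) = 0.004354 / (454/365) = 0.003500
r = ln(F/S)/T + q = 0.003500 + 0.0377 = 0.041200
r = 4.12%

4.12%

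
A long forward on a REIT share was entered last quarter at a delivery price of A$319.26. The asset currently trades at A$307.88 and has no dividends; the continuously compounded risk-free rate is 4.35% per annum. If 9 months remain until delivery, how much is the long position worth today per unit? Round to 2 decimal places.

Current fair forward for the remaining 9 months: F = S·e^(r·T), r = 0.0435
F = 307.88 · e^(0.0435 × 9/12) = 307.88 × 1.033163 = 318.0902
Value of long forward = (F − K)·e^(−rT) = (318.0902 − 319.26) · e^(−0.0435·9/12)
= -1.1698 × 0.967901 = -1.13

-A$1.13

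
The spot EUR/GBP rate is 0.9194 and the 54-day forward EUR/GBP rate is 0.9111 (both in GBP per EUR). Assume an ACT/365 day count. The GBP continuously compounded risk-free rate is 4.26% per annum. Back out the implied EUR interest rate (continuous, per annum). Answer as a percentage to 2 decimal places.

F = S·e^((r_GBP − r_EUR)T) ⇒ r_EUR = r_GBP − ln(F/S)/T
ln(0.9111/0.9194) = -0.009069; /(54/365) = -0.061300
r_EUR = 0.0426 + 0.061300 = 0.103900
r_EUR = 10.39%

10.39%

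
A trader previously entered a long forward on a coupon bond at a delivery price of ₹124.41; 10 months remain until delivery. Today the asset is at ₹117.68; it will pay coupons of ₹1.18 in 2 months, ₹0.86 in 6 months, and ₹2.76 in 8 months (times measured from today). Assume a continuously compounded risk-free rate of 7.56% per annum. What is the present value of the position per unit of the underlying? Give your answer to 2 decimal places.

PV(remaining coupons) I = 1.18·e^(−0.0756·2/12) + 0.86·e^(−0.0756·6/12) + 2.76·e^(−0.0756·8/12) = 4.6177
Current forward F = (S − I)·e^(rT) = (117.68 − 4.6177)·e^(0.0756·10/12) = 113.0623 × 1.065027 = 120.4144
Value (long) = (F − K)·e^(−rT) = (120.4144 − 124.41) × 0.938943 = -3.7516
Value = -₹3.75

-₹3.75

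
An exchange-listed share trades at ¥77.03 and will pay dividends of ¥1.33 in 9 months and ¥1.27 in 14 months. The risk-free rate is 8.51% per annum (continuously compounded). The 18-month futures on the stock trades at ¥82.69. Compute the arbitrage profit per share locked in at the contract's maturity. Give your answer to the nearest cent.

PV(dividends) I = 1.33·e^(−0.0851·9/12) + 1.27·e^(−0.0851·14/12) = 2.3977
Fair futures F* = (S − I)·e^(rT) = (77.03 − 2.3977)·e^0.127650 = 74.6323 × 1.136155 = 84.7939
Market ¥82.69 < fair 84.7939: forward underpriced → reverse cash-and-carry (short the stock, invest proceeds at r, pay the dividends, go long the forward).
Profit at T = |F_mkt − F*| = |82.69 − 84.7939| = ¥2.10 per share

¥2.10 per share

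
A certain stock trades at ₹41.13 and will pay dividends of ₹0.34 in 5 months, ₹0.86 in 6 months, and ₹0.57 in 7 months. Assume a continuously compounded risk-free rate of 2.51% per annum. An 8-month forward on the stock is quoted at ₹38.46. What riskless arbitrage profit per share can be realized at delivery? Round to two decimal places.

PV(dividends) I = 0.34·e^(−0.0251·5/12) + 0.86·e^(−0.0251·6/12) + 0.57·e^(−0.0251·7/12) = 1.7475
Fair forward F* = (S − I)·e^(rT) = (41.13 − 1.7475)·e^0.016733 = 39.3825 × 1.016874 = 40.0470
Market ₹38.46 < fair 40.0470: forward underpriced → reverse cash-and-carry (short the stock, invest proceeds at r, pay the dividends, go long the forward).
Profit at T = |F_mkt − F*| = |38.46 − 40.0470| = ₹1.59 per share

₹1.59 per share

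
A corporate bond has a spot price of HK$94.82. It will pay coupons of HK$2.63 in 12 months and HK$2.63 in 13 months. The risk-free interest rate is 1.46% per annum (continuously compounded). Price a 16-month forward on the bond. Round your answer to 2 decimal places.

HK$91.40

PV(coupons) I = 2.63·e^(−0.0146·12/12) + 2.63·e^(−0.0146·13/12)
I = 2.5919 + 2.5887 = 5.1806
F = (S − I)·e^(rT) = (94.82 − 5.1806) · e^(0.0146·16/12)
= 89.6394 · e^0.019467 = 89.6394 × 1.019658 = HK$91.40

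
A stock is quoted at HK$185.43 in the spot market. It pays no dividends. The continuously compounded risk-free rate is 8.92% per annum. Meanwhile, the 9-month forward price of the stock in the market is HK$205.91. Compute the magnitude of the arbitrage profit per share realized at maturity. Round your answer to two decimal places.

HK$7.65 per share

Fair forward: F* = S·e^(carry·T), with carry = r = 0.0892
F* = 185.43 · e^(0.0892 × 9/12) = 185.43 · e^0.066900 = 185.43 × 1.069189 = HK$198.2597
Market HK$205.91 > fair HK$198.2597: forward overpriced → cash-and-carry (buy spot, short the forward).
At maturity, profit = |F_mkt − F*| = |205.91 − 198.2597| = HK$7.65 per share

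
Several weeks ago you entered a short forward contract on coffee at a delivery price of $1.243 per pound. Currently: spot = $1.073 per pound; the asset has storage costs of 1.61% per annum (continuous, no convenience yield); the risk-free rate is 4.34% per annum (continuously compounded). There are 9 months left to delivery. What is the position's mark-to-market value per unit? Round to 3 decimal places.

Current fair forward for the remaining 9 months: F = S·e^((r + u)·T), (r + u) = 0.0434 + 0.0161 = 0.0595
F = 1.073 · e^(0.0595 × 9/12) = 1.073 × 1.045636 = 1.1220
Value of long forward = (F − K)·e^(−rT) = (1.1220 − 1.243) · e^(−0.0434·9/12)
= -0.1210 × 0.967974 = -0.117
Short position value = −(long value) = $0.117

$0.117 per pound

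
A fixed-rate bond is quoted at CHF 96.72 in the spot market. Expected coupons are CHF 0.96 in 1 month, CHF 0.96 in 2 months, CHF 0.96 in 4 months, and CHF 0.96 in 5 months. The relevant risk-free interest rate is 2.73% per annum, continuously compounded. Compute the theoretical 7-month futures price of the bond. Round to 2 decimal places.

PV(coupons) I = 0.96·e^(−0.0273·1/12) + 0.96·e^(−0.0273·2/12) + 0.96·e^(−0.0273·4/12) + 0.96·e^(−0.0273·5/12)
I = 0.9578 + 0.9556 + 0.9513 + 0.9491 = 3.8138
F = (S − I)·e^(rT) = (96.72 − 3.8138) · e^(0.0273·7/12)
= 92.9062 · e^0.015925 = 92.9062 × 1.016052 = CHF 94.40

CHF 94.40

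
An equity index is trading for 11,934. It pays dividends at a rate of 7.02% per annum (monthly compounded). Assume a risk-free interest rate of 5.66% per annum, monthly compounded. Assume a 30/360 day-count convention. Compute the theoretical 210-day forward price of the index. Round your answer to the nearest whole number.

F = S · (1+r/12)^(12T) / (1+q/12)^(12T)
= 11934 × 1.033488 / 1.041676 = 11934 × 0.992140
F = 11,840

11,840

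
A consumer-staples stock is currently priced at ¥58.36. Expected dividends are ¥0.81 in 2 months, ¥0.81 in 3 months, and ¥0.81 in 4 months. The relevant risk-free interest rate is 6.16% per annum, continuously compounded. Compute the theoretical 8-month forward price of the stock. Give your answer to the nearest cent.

¥58.31

PV(dividends) I = 0.81·e^(−0.0616·2/12) + 0.81·e^(−0.0616·3/12) + 0.81·e^(−0.0616·4/12)
I = 0.8017 + 0.7976 + 0.7935 = 2.3928
F = (S − I)·e^(rT) = (58.36 − 2.3928) · e^(0.0616·8/12)
= 55.9672 · e^0.041067 = 55.9672 × 1.041922 = ¥58.31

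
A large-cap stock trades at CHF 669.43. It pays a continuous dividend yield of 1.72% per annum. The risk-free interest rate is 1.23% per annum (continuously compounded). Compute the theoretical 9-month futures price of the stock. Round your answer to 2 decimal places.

CHF 666.97

F = S·e^((r − q)T) = 669.43 · e^((0.0123 − 0.0172) × 9/12)
= 669.43 · e^-0.003675 = 669.43 × 0.996332
F = CHF 666.97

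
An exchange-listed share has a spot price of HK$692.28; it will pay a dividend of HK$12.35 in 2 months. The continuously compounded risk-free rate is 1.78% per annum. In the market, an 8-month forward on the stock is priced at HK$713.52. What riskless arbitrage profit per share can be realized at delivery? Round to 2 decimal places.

PV(dividends) I = 12.35·e^(−0.0178·2/12) = 12.3134
Fair forward F* = (S − I)·e^(rT) = (692.28 − 12.3134)·e^0.011867 = 679.9666 × 1.011938 = 688.0840
Market HK$713.52 > fair 688.0840: forward overpriced → cash-and-carry (borrow at r, buy the stock and collect the dividends, short the forward).
Profit at T = |F_mkt − F*| = |713.52 − 688.0840| = HK$25.44 per share

HK$25.44 per share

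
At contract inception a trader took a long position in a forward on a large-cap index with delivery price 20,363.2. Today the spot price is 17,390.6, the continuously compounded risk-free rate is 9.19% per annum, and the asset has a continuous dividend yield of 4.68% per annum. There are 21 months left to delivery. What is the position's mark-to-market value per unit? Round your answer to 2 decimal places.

Current fair forward for the remaining 21 months: F = S·e^((r − q)·T), (r − q) = 0.0919 − 0.0468 = 0.0451
F = 17390.6 · e^(0.0451 × 21/12) = 17390.6 × 1.08212316 = 18818.7710
Value of long forward = (F − K)·e^(−rT) = (18818.7710 − 20363.2) · e^(−0.0919·21/12)
= -1544.4290 × 0.85144106 = -1314.99

-1314.99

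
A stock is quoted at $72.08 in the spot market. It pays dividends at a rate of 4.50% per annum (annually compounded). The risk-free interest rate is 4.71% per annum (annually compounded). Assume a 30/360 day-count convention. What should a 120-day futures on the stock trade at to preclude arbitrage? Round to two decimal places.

$72.13

F = S · (1+r)^T / (1+q)^T
= 72.08 × 1.015460 / 1.014780 = 72.08 × 1.000670
F = $72.13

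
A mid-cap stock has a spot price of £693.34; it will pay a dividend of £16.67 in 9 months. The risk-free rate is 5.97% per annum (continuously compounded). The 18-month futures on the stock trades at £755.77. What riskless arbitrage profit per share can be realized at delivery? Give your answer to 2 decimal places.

£14.91 per share

PV(dividends) I = 16.67·e^(−0.0597·9/12) = 15.9401
Fair futures F* = (S − I)·e^(rT) = (693.34 − 15.9401)·e^0.089550 = 677.3999 × 1.093682 = 740.8601
Market £755.77 > fair 740.8601: forward overpriced → cash-and-carry (borrow at r, buy the stock and collect the dividends, short the forward).
Profit at T = |F_mkt − F*| = |755.77 − 740.8601| = £14.91 per share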